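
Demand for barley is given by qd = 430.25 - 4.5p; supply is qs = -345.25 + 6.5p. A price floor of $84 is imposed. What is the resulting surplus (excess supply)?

Surplus = 148.5

Equilibrium price would be p* = 70.5, so the floor at 84 binds.
At p = 84: qd = 52.25, qs = 200.75.
Surplus = 200.75 − 52.25 = 148.5.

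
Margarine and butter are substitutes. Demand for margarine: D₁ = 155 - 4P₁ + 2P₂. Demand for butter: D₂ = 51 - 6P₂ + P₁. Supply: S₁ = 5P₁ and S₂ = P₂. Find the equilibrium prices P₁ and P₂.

P₁ = 1187/61, P₂ = 614/61

Market 1: 155 - 4P₁ + 2P₂ = 5P₁ → 9P₁ - 2P₂ = 155.
Market 2: 7P₂ - P₁ = 51.
Eliminating P₂: 7×(1) + 2×(2) gives 61P₁ = 1187, so P₁ = 1187/61.
Back-substitute into (2): P₂ = (51 + 1×1187/61) / 7 = 614/61.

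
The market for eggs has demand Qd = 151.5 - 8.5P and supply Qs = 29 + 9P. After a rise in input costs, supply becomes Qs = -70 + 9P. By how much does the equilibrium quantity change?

Original equilibrium: P* = 7, Q* = 92.
New equilibrium: 151.5 - 8.5P = -70 + 9P, so 221.5 = 17.5P and P' = 443/35; Q' = 151.5 − 8.5(443/35) = 1537/35.
Change in quantity: 1537/35 − 92 = -1683/35.

ΔQ = -1683/35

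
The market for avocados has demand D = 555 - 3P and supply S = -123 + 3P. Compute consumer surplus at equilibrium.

Equilibrium: 555 - 3P = -123 + 3P gives P* = 113, Q* = 216.
Demand choke price (D = 0): P = 185.
CS = ½(185 − 113)(216) = 7776.

Consumer surplus = 7776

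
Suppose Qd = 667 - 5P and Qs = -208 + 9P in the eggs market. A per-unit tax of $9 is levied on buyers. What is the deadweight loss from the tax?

Deadweight loss = 3645/28

Pre-tax equilibrium: P* = 62.5, Q* = 354.5.
Tax on buyers shifts demand to Qd = 667 − 5(P + 9) = 622 - 5P.
622 - 5P = -208 + 9P gives seller price Ps = 415/7; buyers pay Pb = 415/7 + 9 = 478/7.
New quantity: Q = 667 − 5(478/7) = 2279/7.
DWL = ½ × 9 × (354.5 − 2279/7) = 3645/28.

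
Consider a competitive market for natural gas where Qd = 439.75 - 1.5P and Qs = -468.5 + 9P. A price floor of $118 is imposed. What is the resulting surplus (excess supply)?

Equilibrium price would be P* = 86.5, so the floor at 118 binds.
At P = 118: Qd = 262.75, Qs = 593.5.
Surplus = 593.5 − 262.75 = 330.75.

Surplus = 330.75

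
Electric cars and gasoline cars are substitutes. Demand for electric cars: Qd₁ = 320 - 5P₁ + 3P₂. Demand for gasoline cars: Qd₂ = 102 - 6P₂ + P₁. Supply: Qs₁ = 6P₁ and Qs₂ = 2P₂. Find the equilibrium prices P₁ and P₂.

P₁ = 2866/85, P₂ = 1442/85

Market 1: 320 - 5P₁ + 3P₂ = 6P₁ → 11P₁ - 3P₂ = 320.
Market 2: 8P₂ - P₁ = 102.
Eliminating P₂: 8×(1) + 3×(2) gives 85P₁ = 2866, so P₁ = 2866/85.
Back-substitute into (2): P₂ = (102 + 1×2866/85) / 8 = 1442/85.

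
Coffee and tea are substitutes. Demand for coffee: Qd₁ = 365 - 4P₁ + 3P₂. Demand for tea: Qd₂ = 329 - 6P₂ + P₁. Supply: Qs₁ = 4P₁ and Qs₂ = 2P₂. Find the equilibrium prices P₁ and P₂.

P₁ = 3907/61, P₂ = 2997/61

Market 1: 365 - 4P₁ + 3P₂ = 4P₁ → 8P₁ - 3P₂ = 365.
Market 2: 8P₂ - P₁ = 329.
Eliminating P₂: 8×(1) + 3×(2) gives 61P₁ = 3907, so P₁ = 3907/61.
Back-substitute into (2): P₂ = (329 + 1×3907/61) / 8 = 2997/61.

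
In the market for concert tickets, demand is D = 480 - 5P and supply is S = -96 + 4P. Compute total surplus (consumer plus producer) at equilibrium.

Equilibrium: 480 - 5P = -96 + 4P gives P* = 64, Q* = 160.
Demand choke price: P = 96; supply starts at P = 24.
CS = ½(96 − 64)(160) = 2560; PS = ½(64 − 24)(160) = 3200.

Total surplus = 5760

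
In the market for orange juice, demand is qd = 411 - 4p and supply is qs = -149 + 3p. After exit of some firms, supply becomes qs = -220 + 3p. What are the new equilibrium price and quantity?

p' = 631/7, q' = 353/7

Original equilibrium: p* = 80, q* = 91.
New equilibrium: 411 - 4p = -220 + 3p, so 631 = 7p and p' = 631/7; q' = 411 − 4(631/7) = 353/7.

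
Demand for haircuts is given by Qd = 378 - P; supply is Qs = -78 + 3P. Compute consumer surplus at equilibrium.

Consumer surplus = 34848

Equilibrium: 378 - P = -78 + 3P gives P* = 114, Q* = 264.
Demand choke price (Qd = 0): P = 378.
CS = ½(378 − 114)(264) = 34848.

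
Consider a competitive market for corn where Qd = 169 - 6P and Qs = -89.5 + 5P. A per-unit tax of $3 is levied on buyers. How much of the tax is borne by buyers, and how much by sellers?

Pre-tax equilibrium: P* = 23.5, Q* = 28.
Tax on buyers shifts demand to Qd = 169 − 6(P + 3) = 151 - 6P.
151 - 6P = -89.5 + 5P gives seller price Ps = 481/22; buyers pay Pb = 481/22 + 3 = 547/22.
New quantity: Q = 169 − 6(547/22) = 218/11.
Buyer burden = 547/22 − 23.5 = 15/11; seller burden = 23.5 − 481/22 = 18/11.

Buyers bear 15/11, sellers bear 18/11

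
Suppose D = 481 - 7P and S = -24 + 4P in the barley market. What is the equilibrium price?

Set D = S: 481 - 7P = -24 + 4P.
505 = 11P, so P* = 505/11.
Q* = 481 − 7(505/11) = 1756/11.

P* = 505/11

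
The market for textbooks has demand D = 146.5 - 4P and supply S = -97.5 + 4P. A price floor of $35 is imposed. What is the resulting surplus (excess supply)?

Surplus = 36

Equilibrium price would be P* = 30.5, so the floor at 35 binds.
At P = 35: D = 6.5, S = 42.5.
Surplus = 42.5 − 6.5 = 36.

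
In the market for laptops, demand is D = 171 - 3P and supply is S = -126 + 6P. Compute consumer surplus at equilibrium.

Equilibrium: 171 - 3P = -126 + 6P gives P* = 33, Q* = 72.
Demand choke price (D = 0): P = 57.
CS = ½(57 − 33)(72) = 864.

Consumer surplus = 864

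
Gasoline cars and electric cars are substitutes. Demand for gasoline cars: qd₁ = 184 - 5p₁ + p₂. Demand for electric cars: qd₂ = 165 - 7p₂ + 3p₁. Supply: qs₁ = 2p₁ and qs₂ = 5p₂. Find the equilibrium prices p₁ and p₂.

Market 1: 184 - 5p₁ + p₂ = 2p₁ → 7p₁ - p₂ = 184.
Market 2: 12p₂ - 3p₁ = 165.
Eliminating p₂: 12×(1) + 1×(2) gives 81p₁ = 2373, so p₁ = 791/27.
Back-substitute into (2): p₂ = (165 + 3×791/27) / 12 = 569/27.

p₁ = 791/27, p₂ = 569/27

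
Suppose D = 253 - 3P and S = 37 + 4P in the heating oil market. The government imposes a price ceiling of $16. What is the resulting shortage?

Shortage = 104

Equilibrium price would be P* = 216/7, so the ceiling at 16 binds.
At P = 16: D = 253 − 3(16) = 205, S = 37 + 4(16) = 101.
Shortage = 205 − 101 = 104.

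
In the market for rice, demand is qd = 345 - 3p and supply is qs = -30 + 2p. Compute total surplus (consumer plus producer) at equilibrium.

Total surplus = 6000

Equilibrium: 345 - 3p = -30 + 2p gives p* = 75, q* = 120.
Demand choke price: p = 115; supply starts at p = 15.
CS = ½(115 − 75)(120) = 2400; PS = ½(75 − 15)(120) = 3600.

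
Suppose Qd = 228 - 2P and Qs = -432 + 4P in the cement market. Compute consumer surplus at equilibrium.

Equilibrium: 228 - 2P = -432 + 4P gives P* = 110, Q* = 8.
Demand choke price (Qd = 0): P = 114.
CS = ½(114 − 110)(8) = 16.

Consumer surplus = 16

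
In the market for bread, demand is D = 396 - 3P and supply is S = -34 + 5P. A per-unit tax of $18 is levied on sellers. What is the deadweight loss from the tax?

Deadweight loss = 303.75

Pre-tax equilibrium: P* = 53.75, Q* = 234.75.
Tax on sellers shifts supply to S = -34 + 5(P − 18) = -124 + 5P.
396 - 3P = -124 + 5P gives buyer price Pb = 65; sellers receive Ps = 65 − 18 = 47.
New quantity: Q = 396 − 3(65) = 201.
DWL = ½ × 18 × (234.75 − 201) = 303.75.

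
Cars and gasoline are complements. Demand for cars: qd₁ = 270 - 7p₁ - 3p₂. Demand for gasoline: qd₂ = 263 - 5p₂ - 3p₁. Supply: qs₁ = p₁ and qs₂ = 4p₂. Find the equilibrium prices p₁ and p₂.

p₁ = 547/21, p₂ = 1294/63

Market 1: 270 - 7p₁ - 3p₂ = p₁ → 8p₁ + 3p₂ = 270.
Market 2: 9p₂ + 3p₁ = 263.
Eliminating p₂: 9×(1) − 3×(2) gives 63p₁ = 1641, so p₁ = 547/21.
Back-substitute into (2): p₂ = (263 − 3×547/21) / 9 = 1294/63.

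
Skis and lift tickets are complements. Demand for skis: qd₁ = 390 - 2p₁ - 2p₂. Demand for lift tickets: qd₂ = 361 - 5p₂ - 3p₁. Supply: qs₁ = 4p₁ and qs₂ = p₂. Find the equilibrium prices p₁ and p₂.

Market 1: 390 - 2p₁ - 2p₂ = 4p₁ → 6p₁ + 2p₂ = 390.
Market 2: 6p₂ + 3p₁ = 361.
Eliminating p₂: 6×(1) − 2×(2) gives 30p₁ = 1618, so p₁ = 809/15.
Back-substitute into (2): p₂ = (361 − 3×809/15) / 6 = 33.2.

p₁ = 809/15, p₂ = 33.2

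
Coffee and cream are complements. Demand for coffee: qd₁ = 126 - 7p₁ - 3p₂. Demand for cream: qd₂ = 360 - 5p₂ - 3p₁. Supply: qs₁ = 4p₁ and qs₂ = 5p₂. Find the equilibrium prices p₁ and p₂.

p₁ = 180/101, p₂ = 3582/101

Market 1: 126 - 7p₁ - 3p₂ = 4p₁ → 11p₁ + 3p₂ = 126.
Market 2: 10p₂ + 3p₁ = 360.
Eliminating p₂: 10×(1) − 3×(2) gives 101p₁ = 180, so p₁ = 180/101.
Back-substitute into (2): p₂ = (360 − 3×180/101) / 10 = 3582/101.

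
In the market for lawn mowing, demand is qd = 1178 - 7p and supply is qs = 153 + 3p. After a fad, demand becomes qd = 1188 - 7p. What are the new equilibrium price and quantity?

p' = 103.5, q' = 463.5

Original equilibrium: p* = 102.5, q* = 460.5.
New equilibrium: 1188 - 7p = 153 + 3p, so 1035 = 10p and p' = 103.5; q' = 1188 − 7(103.5) = 463.5.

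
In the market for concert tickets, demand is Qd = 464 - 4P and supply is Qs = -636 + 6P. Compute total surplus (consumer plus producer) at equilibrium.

Equilibrium: 464 - 4P = -636 + 6P gives P* = 110, Q* = 24.
Demand choke price: P = 116; supply starts at P = 106.
CS = ½(116 − 110)(24) = 72; PS = ½(110 − 106)(24) = 48.

Total surplus = 120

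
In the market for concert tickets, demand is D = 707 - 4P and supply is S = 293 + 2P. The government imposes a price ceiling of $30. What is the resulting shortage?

Shortage = 234

Equilibrium price would be P* = 69, so the ceiling at 30 binds.
At P = 30: D = 707 − 4(30) = 587, S = 293 + 2(30) = 353.
Shortage = 587 − 353 = 234.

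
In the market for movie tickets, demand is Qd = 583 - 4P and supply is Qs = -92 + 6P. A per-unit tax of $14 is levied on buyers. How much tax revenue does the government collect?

Pre-tax equilibrium: P* = 67.5, Q* = 313.
Tax on buyers shifts demand to Qd = 583 − 4(P + 14) = 527 - 4P.
527 - 4P = -92 + 6P gives seller price Ps = 61.9; buyers pay Pb = 61.9 + 14 = 75.9.
New quantity: Q = 583 − 4(75.9) = 279.4.
Revenue = 14 × 279.4 = 3911.6.

Tax revenue = 3911.6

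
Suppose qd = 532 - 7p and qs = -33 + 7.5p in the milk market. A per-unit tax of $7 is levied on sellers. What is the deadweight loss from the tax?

Deadweight loss = 5145/58

Pre-tax equilibrium: p* = 1130/29, q* = 7518/29.
Tax on sellers shifts supply to qs = -33 + 7.5(p − 7) = -85.5 + 7.5p.
532 - 7p = -85.5 + 7.5p gives buyer price pb = 1235/29; sellers receive ps = 1235/29 − 7 = 1032/29.
New quantity: q = 532 − 7(1235/29) = 6783/29.
DWL = ½ × 7 × (7518/29 − 6783/29) = 5145/58.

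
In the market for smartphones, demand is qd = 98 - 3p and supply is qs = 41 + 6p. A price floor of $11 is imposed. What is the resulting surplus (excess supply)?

Surplus = 42

Equilibrium price would be p* = 19/3, so the floor at 11 binds.
At p = 11: qd = 65, qs = 107.
Surplus = 107 − 65 = 42.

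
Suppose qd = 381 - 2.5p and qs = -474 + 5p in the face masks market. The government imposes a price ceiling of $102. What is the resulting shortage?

Equilibrium price would be p* = 114, so the ceiling at 102 binds.
At p = 102: qd = 381 − 2.5(102) = 126, qs = -474 + 5(102) = 36.
Shortage = 126 − 36 = 90.

Shortage = 90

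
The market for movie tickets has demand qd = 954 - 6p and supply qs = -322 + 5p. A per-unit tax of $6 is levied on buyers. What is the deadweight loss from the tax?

Pre-tax equilibrium: p* = 116, q* = 258.
Tax on buyers shifts demand to qd = 954 − 6(p + 6) = 918 - 6p.
918 - 6p = -322 + 5p gives seller price ps = 1240/11; buyers pay pb = 1240/11 + 6 = 1306/11.
New quantity: q = 954 − 6(1306/11) = 2658/11.
DWL = ½ × 6 × (258 − 2658/11) = 540/11.

Deadweight loss = 540/11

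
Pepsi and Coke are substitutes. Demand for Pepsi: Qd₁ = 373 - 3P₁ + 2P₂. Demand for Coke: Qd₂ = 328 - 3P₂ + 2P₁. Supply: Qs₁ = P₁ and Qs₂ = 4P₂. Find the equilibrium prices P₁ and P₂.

Market 1: 373 - 3P₁ + 2P₂ = P₁ → 4P₁ - 2P₂ = 373.
Market 2: 7P₂ - 2P₁ = 328.
Eliminating P₂: 7×(1) + 2×(2) gives 24P₁ = 3267, so P₁ = 136.125.
Back-substitute into (2): P₂ = (328 + 2×136.125) / 7 = 85.75.

P₁ = 136.125, P₂ = 85.75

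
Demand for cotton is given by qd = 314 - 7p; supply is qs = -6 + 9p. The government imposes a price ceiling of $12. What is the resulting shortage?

Shortage = 128

Equilibrium price would be p* = 20, so the ceiling at 12 binds.
At p = 12: qd = 314 − 7(12) = 230, qs = -6 + 9(12) = 102.
Shortage = 230 − 102 = 128.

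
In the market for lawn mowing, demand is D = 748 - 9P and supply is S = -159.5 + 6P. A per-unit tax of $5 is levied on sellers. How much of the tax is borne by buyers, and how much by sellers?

Pre-tax equilibrium: P* = 60.5, Q* = 203.5.
Tax on sellers shifts supply to S = -159.5 + 6(P − 5) = -189.5 + 6P.
748 - 9P = -189.5 + 6P gives buyer price Pb = 62.5; sellers receive Ps = 62.5 − 5 = 57.5.
New quantity: Q = 748 − 9(62.5) = 185.5.
Buyer burden = 62.5 − 60.5 = 2; seller burden = 60.5 − 57.5 = 3.

Buyers bear $2, sellers bear $3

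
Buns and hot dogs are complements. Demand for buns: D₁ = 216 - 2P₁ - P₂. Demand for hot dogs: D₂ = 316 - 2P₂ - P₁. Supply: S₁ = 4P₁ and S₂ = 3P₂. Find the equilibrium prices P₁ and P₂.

Market 1: 216 - 2P₁ - P₂ = 4P₁ → 6P₁ + P₂ = 216.
Market 2: 5P₂ + P₁ = 316.
Eliminating P₂: 5×(1) − 1×(2) gives 29P₁ = 764, so P₁ = 764/29.
Back-substitute into (2): P₂ = (316 − 1×764/29) / 5 = 1680/29.

P₁ = 764/29, P₂ = 1680/29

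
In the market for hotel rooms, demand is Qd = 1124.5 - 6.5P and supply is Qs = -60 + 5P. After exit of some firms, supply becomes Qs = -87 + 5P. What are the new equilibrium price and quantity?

P' = 2423/23, Q' = 10114/23

Original equilibrium: P* = 103, Q* = 455.
New equilibrium: 1124.5 - 6.5P = -87 + 5P, so 1211.5 = 11.5P and P' = 2423/23; Q' = 1124.5 − 6.5(2423/23) = 10114/23.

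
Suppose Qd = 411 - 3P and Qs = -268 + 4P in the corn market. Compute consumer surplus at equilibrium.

Consumer surplus = 2400

Equilibrium: 411 - 3P = -268 + 4P gives P* = 97, Q* = 120.
Demand choke price (Qd = 0): P = 137.
CS = ½(137 − 97)(120) = 2400.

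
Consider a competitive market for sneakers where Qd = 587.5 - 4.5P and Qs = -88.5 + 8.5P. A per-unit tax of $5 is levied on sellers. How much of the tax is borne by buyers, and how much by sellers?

Buyers bear 85/26, sellers bear 45/26

Pre-tax equilibrium: P* = 52, Q* = 353.5.
Tax on sellers shifts supply to Qs = -88.5 + 8.5(P − 5) = -131 + 8.5P.
587.5 - 4.5P = -131 + 8.5P gives buyer price Pb = 1437/26; sellers receive Ps = 1437/26 − 5 = 1307/26.
New quantity: Q = 587.5 − 4.5(1437/26) = 17617/52.
Buyer burden = 1437/26 − 52 = 85/26; seller burden = 52 − 1307/26 = 45/26.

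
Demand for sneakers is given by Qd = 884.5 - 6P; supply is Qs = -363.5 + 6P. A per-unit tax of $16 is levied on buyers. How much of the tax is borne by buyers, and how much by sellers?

Buyers bear $8, sellers bear $8

Pre-tax equilibrium: P* = 104, Q* = 260.5.
Tax on buyers shifts demand to Qd = 884.5 − 6(P + 16) = 788.5 - 6P.
788.5 - 6P = -363.5 + 6P gives seller price Ps = 96; buyers pay Pb = 96 + 16 = 112.
New quantity: Q = 884.5 − 6(112) = 212.5.
Buyer burden = 112 − 104 = 8; seller burden = 104 − 96 = 8.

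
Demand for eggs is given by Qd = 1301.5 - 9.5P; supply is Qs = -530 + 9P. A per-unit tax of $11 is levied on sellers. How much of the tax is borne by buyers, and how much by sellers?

Pre-tax equilibrium: P* = 99, Q* = 361.
Tax on sellers shifts supply to Qs = -530 + 9(P − 11) = -629 + 9P.
1301.5 - 9.5P = -629 + 9P gives buyer price Pb = 3861/37; sellers receive Ps = 3861/37 − 11 = 3454/37.
New quantity: Q = 1301.5 − 9.5(3861/37) = 11476/37.
Buyer burden = 3861/37 − 99 = 198/37; seller burden = 99 − 3454/37 = 209/37.

Buyers bear 198/37, sellers bear 209/37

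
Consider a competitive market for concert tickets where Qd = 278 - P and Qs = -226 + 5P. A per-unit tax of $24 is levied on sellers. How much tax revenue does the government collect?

Tax revenue = 4176

Pre-tax equilibrium: P* = 84, Q* = 194.
Tax on sellers shifts supply to Qs = -226 + 5(P − 24) = -346 + 5P.
278 - P = -346 + 5P gives buyer price Pb = 104; sellers receive Ps = 104 − 24 = 80.
New quantity: Q = 278 − 1(104) = 174.
Revenue = 24 × 174 = 4176.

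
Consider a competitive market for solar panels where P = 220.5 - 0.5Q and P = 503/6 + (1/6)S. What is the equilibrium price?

P* = 118

Set the two price expressions equal: 220.5 - 0.5Q = 503/6 + (1/6)Q.
410/3 = (2/3)Q, so Q* = 205.
P* = 220.5 − (0.5)(205) = 118.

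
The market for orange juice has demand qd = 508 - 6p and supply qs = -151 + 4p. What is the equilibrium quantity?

q* = 112.6

Set qd = qs: 508 - 6p = -151 + 4p.
659 = 10p, so p* = 65.9.
q* = 508 − 6(65.9) = 112.6.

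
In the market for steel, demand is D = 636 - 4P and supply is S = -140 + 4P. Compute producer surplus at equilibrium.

Equilibrium: 636 - 4P = -140 + 4P gives P* = 97, Q* = 248.
Supply starts at P = 35 (where S = 0).
PS = ½(97 − 35)(248) = 7688.

Producer surplus = 7688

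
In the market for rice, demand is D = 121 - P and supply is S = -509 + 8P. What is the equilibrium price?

P* = 70

Set D = S: 121 - P = -509 + 8P.
630 = 9P, so P* = 70.
Q* = 121 − 1(70) = 51.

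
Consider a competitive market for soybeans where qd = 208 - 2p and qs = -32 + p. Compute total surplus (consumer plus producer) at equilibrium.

Equilibrium: 208 - 2p = -32 + p gives p* = 80, q* = 48.
Demand choke price: p = 104; supply starts at p = 32.
CS = ½(104 − 80)(48) = 576; PS = ½(80 − 32)(48) = 1152.

Total surplus = 1728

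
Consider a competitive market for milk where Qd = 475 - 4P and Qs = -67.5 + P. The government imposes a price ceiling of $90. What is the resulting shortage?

Equilibrium price would be P* = 108.5, so the ceiling at 90 binds.
At P = 90: Qd = 475 − 4(90) = 115, Qs = -67.5 + 1(90) = 22.5.
Shortage = 115 − 22.5 = 92.5.

Shortage = 92.5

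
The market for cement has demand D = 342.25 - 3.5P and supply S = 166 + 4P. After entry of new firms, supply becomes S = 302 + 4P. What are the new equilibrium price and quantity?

Original equilibrium: P* = 23.5, Q* = 260.
New equilibrium: 342.25 - 3.5P = 302 + 4P, so 40.25 = 7.5P and P' = 161/30; Q' = 342.25 − 3.5(161/30) = 4852/15.

P' = 161/30, Q' = 4852/15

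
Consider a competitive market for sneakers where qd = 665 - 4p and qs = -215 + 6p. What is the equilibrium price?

Set qd = qs: 665 - 4p = -215 + 6p.
880 = 10p, so p* = 88.
q* = 665 − 4(88) = 313.

p* = 88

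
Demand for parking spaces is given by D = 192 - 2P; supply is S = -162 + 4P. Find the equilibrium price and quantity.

Set D = S: 192 - 2P = -162 + 4P.
354 = 6P, so P* = 59.
Q* = 192 − 2(59) = 74.

P* = 59, Q* = 74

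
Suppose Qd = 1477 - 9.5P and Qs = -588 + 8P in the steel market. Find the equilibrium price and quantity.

Set Qd = Qs: 1477 - 9.5P = -588 + 8P.
2065 = 17.5P, so P* = 118.
Q* = 1477 − 9.5(118) = 356.

P* = 118, Q* = 356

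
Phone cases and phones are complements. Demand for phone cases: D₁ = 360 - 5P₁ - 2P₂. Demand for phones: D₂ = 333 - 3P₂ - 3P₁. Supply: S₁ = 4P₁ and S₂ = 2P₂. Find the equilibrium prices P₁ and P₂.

Market 1: 360 - 5P₁ - 2P₂ = 4P₁ → 9P₁ + 2P₂ = 360.
Market 2: 5P₂ + 3P₁ = 333.
Eliminating P₂: 5×(1) − 2×(2) gives 39P₁ = 1134, so P₁ = 378/13.
Back-substitute into (2): P₂ = (333 − 3×378/13) / 5 = 639/13.

P₁ = 378/13, P₂ = 639/13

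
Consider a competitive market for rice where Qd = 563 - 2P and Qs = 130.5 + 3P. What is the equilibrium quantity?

Q* = 390

Set Qd = Qs: 563 - 2P = 130.5 + 3P.
432.5 = 5P, so P* = 86.5.
Q* = 563 − 2(86.5) = 390.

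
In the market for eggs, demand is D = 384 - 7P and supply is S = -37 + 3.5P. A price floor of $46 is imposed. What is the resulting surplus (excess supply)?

Surplus = 62

Equilibrium price would be P* = 842/21, so the floor at 46 binds.
At P = 46: D = 62, S = 124.
Surplus = 124 − 62 = 62.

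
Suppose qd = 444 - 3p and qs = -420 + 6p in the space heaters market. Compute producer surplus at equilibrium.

Producer surplus = 2028

Equilibrium: 444 - 3p = -420 + 6p gives p* = 96, q* = 156.
Supply starts at p = 70 (where qs = 0).
PS = ½(96 − 70)(156) = 2028.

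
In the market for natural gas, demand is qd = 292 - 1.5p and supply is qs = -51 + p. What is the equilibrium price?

Set qd = qs: 292 - 1.5p = -51 + p.
343 = 2.5p, so p* = 137.2.
q* = 292 − 1.5(137.2) = 86.2.

p* = 137.2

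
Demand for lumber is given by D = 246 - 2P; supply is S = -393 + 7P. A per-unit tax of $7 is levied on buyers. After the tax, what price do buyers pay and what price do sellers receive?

Pre-tax equilibrium: P* = 71, Q* = 104.
Tax on buyers shifts demand to D = 246 − 2(P + 7) = 232 - 2P.
232 - 2P = -393 + 7P gives seller price Ps = 625/9; buyers pay Pb = 625/9 + 7 = 688/9.
New quantity: Q = 246 − 2(688/9) = 838/9.

Buyers pay 688/9, sellers receive 625/9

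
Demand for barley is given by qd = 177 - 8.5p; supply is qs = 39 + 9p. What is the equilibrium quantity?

q* = 3849/35

Set qd = qs: 177 - 8.5p = 39 + 9p.
138 = 17.5p, so p* = 276/35.
q* = 177 − 8.5(276/35) = 3849/35.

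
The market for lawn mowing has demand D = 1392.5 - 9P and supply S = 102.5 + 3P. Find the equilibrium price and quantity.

P* = 107.5, Q* = 425

Set D = S: 1392.5 - 9P = 102.5 + 3P.
1290 = 12P, so P* = 107.5.
Q* = 1392.5 − 9(107.5) = 425.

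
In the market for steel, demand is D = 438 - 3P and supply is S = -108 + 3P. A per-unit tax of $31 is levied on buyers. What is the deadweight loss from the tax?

Deadweight loss = 720.75

Pre-tax equilibrium: P* = 91, Q* = 165.
Tax on buyers shifts demand to D = 438 − 3(P + 31) = 345 - 3P.
345 - 3P = -108 + 3P gives seller price Ps = 75.5; buyers pay Pb = 75.5 + 31 = 106.5.
New quantity: Q = 438 − 3(106.5) = 118.5.
DWL = ½ × 31 × (165 − 118.5) = 720.75.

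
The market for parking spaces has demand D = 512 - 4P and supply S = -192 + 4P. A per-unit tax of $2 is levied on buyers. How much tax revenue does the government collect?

Pre-tax equilibrium: P* = 88, Q* = 160.
Tax on buyers shifts demand to D = 512 − 4(P + 2) = 504 - 4P.
504 - 4P = -192 + 4P gives seller price Ps = 87; buyers pay Pb = 87 + 2 = 89.
New quantity: Q = 512 − 4(89) = 156.
Revenue = 2 × 156 = 312.

Tax revenue = 312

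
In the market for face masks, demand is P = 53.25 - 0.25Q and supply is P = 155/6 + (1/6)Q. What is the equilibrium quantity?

Q* = 65.8

Set the two price expressions equal: 53.25 - 0.25Q = 155/6 + (1/6)Q.
329/12 = (5/12)Q, so Q* = 65.8.
P* = 53.25 − (0.25)(65.8) = 36.8.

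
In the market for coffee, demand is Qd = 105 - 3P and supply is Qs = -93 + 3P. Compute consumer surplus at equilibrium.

Equilibrium: 105 - 3P = -93 + 3P gives P* = 33, Q* = 6.
Demand choke price (Qd = 0): P = 35.
CS = ½(35 − 33)(6) = 6.

Consumer surplus = 6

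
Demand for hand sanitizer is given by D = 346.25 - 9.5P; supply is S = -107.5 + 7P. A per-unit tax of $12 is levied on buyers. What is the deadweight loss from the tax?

Pre-tax equilibrium: P* = 27.5, Q* = 85.
Tax on buyers shifts demand to D = 346.25 − 9.5(P + 12) = 232.25 - 9.5P.
232.25 - 9.5P = -107.5 + 7P gives seller price Ps = 453/22; buyers pay Pb = 453/22 + 12 = 717/22.
New quantity: Q = 346.25 − 9.5(717/22) = 403/11.
DWL = ½ × 12 × (85 − 403/11) = 3192/11.

Deadweight loss = 3192/11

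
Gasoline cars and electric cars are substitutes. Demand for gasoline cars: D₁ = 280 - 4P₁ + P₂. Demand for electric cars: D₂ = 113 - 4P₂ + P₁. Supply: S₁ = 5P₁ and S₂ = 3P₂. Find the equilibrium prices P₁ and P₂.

P₁ = 2073/62, P₂ = 1297/62

Market 1: 280 - 4P₁ + P₂ = 5P₁ → 9P₁ - P₂ = 280.
Market 2: 7P₂ - P₁ = 113.
Eliminating P₂: 7×(1) + 1×(2) gives 62P₁ = 2073, so P₁ = 2073/62.
Back-substitute into (2): P₂ = (113 + 1×2073/62) / 7 = 1297/62.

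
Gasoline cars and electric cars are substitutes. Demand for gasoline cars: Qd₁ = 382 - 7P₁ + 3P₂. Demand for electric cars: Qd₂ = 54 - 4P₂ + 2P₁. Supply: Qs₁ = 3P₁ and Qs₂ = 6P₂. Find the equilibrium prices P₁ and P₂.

Market 1: 382 - 7P₁ + 3P₂ = 3P₁ → 10P₁ - 3P₂ = 382.
Market 2: 10P₂ - 2P₁ = 54.
Eliminating P₂: 10×(1) + 3×(2) gives 94P₁ = 3982, so P₁ = 1991/47.
Back-substitute into (2): P₂ = (54 + 2×1991/47) / 10 = 652/47.

P₁ = 1991/47, P₂ = 652/47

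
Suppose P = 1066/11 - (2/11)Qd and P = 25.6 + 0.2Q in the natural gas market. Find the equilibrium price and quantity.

Set the two price expressions equal: 1066/11 - (2/11)Q = 25.6 + 0.2Q.
3922/55 = (21/55)Q, so Q* = 3922/21.
P* = 1066/11 − (2/11)(3922/21) = 1322/21.

P* = 1322/21, Q* = 3922/21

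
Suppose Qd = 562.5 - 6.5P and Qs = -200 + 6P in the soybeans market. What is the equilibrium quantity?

Set Qd = Qs: 562.5 - 6.5P = -200 + 6P.
762.5 = 12.5P, so P* = 61.
Q* = 562.5 − 6.5(61) = 166.

Q* = 166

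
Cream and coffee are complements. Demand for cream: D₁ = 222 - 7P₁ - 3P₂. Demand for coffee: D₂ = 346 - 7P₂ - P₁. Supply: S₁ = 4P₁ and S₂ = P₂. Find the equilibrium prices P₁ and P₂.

Market 1: 222 - 7P₁ - 3P₂ = 4P₁ → 11P₁ + 3P₂ = 222.
Market 2: 8P₂ + P₁ = 346.
Eliminating P₂: 8×(1) − 3×(2) gives 85P₁ = 738, so P₁ = 738/85.
Back-substitute into (2): P₂ = (346 − 1×738/85) / 8 = 3584/85.

P₁ = 738/85, P₂ = 3584/85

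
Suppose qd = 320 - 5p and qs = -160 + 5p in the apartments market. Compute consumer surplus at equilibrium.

Equilibrium: 320 - 5p = -160 + 5p gives p* = 48, q* = 80.
Demand choke price (qd = 0): p = 64.
CS = ½(64 − 48)(80) = 640.

Consumer surplus = 640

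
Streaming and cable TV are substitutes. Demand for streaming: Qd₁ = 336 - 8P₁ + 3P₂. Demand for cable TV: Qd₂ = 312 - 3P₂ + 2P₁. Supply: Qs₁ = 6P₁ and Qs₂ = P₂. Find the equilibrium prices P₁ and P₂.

Market 1: 336 - 8P₁ + 3P₂ = 6P₁ → 14P₁ - 3P₂ = 336.
Market 2: 4P₂ - 2P₁ = 312.
Eliminating P₂: 4×(1) + 3×(2) gives 50P₁ = 2280, so P₁ = 45.6.
Back-substitute into (2): P₂ = (312 + 2×45.6) / 4 = 100.8.

P₁ = 45.6, P₂ = 100.8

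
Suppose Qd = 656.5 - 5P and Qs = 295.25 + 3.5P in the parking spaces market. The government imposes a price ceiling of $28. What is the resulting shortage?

Shortage = 123.25

Equilibrium price would be P* = 42.5, so the ceiling at 28 binds.
At P = 28: Qd = 656.5 − 5(28) = 516.5, Qs = 295.25 + 3.5(28) = 393.25.
Shortage = 516.5 − 393.25 = 123.25.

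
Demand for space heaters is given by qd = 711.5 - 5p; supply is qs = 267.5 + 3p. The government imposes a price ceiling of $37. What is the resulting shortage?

Shortage = 148

Equilibrium price would be p* = 55.5, so the ceiling at 37 binds.
At p = 37: qd = 711.5 − 5(37) = 526.5, qs = 267.5 + 3(37) = 378.5.
Shortage = 526.5 − 378.5 = 148.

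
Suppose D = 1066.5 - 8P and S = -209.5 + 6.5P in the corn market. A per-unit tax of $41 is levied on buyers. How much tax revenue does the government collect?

Pre-tax equilibrium: P* = 88, Q* = 362.5.
Tax on buyers shifts demand to D = 1066.5 − 8(P + 41) = 738.5 - 8P.
738.5 - 8P = -209.5 + 6.5P gives seller price Ps = 1896/29; buyers pay Pb = 1896/29 + 41 = 3085/29.
New quantity: Q = 1066.5 − 8(3085/29) = 12497/58.
Revenue = 41 × 12497/58 = 512377/58.

Tax revenue = 512377/58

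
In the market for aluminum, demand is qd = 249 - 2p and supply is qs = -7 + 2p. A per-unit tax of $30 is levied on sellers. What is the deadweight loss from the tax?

Deadweight loss = 450

Pre-tax equilibrium: p* = 64, q* = 121.
Tax on sellers shifts supply to qs = -7 + 2(p − 30) = -67 + 2p.
249 - 2p = -67 + 2p gives buyer price pb = 79; sellers receive ps = 79 − 30 = 49.
New quantity: q = 249 − 2(79) = 91.
DWL = ½ × 30 × (121 − 91) = 450.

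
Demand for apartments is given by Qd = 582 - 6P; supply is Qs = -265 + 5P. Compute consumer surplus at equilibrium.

Consumer surplus = 1200

Equilibrium: 582 - 6P = -265 + 5P gives P* = 77, Q* = 120.
Demand choke price (Qd = 0): P = 97.
CS = ½(97 − 77)(120) = 1200.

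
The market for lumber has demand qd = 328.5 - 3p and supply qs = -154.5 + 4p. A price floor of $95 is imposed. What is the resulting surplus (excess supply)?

Surplus = 182

Equilibrium price would be p* = 69, so the floor at 95 binds.
At p = 95: qd = 43.5, qs = 225.5.
Surplus = 225.5 − 43.5 = 182.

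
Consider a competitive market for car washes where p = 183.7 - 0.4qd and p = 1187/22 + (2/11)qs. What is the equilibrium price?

p* = 94.5

Set the two price expressions equal: 183.7 - 0.4q = 1187/22 + (2/11)q.
7136/55 = (32/55)q, so q* = 223.
p* = 183.7 − (0.4)(223) = 94.5.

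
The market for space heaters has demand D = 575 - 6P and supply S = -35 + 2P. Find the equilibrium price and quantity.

Set D = S: 575 - 6P = -35 + 2P.
610 = 8P, so P* = 76.25.
Q* = 575 − 6(76.25) = 117.5.

P* = 76.25, Q* = 117.5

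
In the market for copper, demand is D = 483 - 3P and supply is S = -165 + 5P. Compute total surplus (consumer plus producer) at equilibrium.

Total surplus = 15360

Equilibrium: 483 - 3P = -165 + 5P gives P* = 81, Q* = 240.
Demand choke price: P = 161; supply starts at P = 33.
CS = ½(161 − 81)(240) = 9600; PS = ½(81 − 33)(240) = 5760.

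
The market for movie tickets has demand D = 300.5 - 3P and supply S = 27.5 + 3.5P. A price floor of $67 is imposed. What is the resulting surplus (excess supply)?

Surplus = 162.5

Equilibrium price would be P* = 42, so the floor at 67 binds.
At P = 67: D = 99.5, S = 262.
Surplus = 262 − 99.5 = 162.5.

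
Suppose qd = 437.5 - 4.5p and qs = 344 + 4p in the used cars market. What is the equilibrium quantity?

q* = 388

Set qd = qs: 437.5 - 4.5p = 344 + 4p.
93.5 = 8.5p, so p* = 11.
q* = 437.5 − 4.5(11) = 388.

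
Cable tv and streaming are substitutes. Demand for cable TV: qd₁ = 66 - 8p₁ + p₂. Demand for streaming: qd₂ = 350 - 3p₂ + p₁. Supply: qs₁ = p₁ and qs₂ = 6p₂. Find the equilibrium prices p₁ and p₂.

Market 1: 66 - 8p₁ + p₂ = p₁ → 9p₁ - p₂ = 66.
Market 2: 9p₂ - p₁ = 350.
Eliminating p₂: 9×(1) + 1×(2) gives 80p₁ = 944, so p₁ = 11.8.
Back-substitute into (2): p₂ = (350 + 1×11.8) / 9 = 40.2.

p₁ = 11.8, p₂ = 40.2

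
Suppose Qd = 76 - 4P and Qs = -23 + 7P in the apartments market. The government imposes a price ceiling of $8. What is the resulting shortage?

Equilibrium price would be P* = 9, so the ceiling at 8 binds.
At P = 8: Qd = 76 − 4(8) = 44, Qs = -23 + 7(8) = 33.
Shortage = 44 − 33 = 11.

Shortage = 11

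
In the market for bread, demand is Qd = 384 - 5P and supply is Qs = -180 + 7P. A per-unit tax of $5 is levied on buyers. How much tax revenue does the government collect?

Pre-tax equilibrium: P* = 47, Q* = 149.
Tax on buyers shifts demand to Qd = 384 − 5(P + 5) = 359 - 5P.
359 - 5P = -180 + 7P gives seller price Ps = 539/12; buyers pay Pb = 539/12 + 5 = 599/12.
New quantity: Q = 384 − 5(599/12) = 1613/12.
Revenue = 5 × 1613/12 = 8065/12.

Tax revenue = 8065/12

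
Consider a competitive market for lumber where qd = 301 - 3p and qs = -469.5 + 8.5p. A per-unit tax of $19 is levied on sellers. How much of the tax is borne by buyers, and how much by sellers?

Pre-tax equilibrium: p* = 67, q* = 100.
Tax on sellers shifts supply to qs = -469.5 + 8.5(p − 19) = -631 + 8.5p.
301 - 3p = -631 + 8.5p gives buyer price pb = 1864/23; sellers receive ps = 1864/23 − 19 = 1427/23.
New quantity: q = 301 − 3(1864/23) = 1331/23.
Buyer burden = 1864/23 − 67 = 323/23; seller burden = 67 − 1427/23 = 114/23.

Buyers bear 323/23, sellers bear 114/23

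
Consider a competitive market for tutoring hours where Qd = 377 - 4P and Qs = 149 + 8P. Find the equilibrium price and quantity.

Set Qd = Qs: 377 - 4P = 149 + 8P.
228 = 12P, so P* = 19.
Q* = 377 − 4(19) = 301.

P* = 19, Q* = 301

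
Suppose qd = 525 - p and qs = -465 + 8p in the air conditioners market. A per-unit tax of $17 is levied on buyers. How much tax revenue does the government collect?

Tax revenue = 61183/9

Pre-tax equilibrium: p* = 110, q* = 415.
Tax on buyers shifts demand to qd = 525 − 1(p + 17) = 508 - p.
508 - p = -465 + 8p gives seller price ps = 973/9; buyers pay pb = 973/9 + 17 = 1126/9.
New quantity: q = 525 − 1(1126/9) = 3599/9.
Revenue = 17 × 3599/9 = 61183/9.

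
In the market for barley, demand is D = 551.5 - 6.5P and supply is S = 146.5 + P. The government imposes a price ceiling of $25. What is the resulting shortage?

Equilibrium price would be P* = 54, so the ceiling at 25 binds.
At P = 25: D = 551.5 − 6.5(25) = 389, S = 146.5 + 1(25) = 171.5.
Shortage = 389 − 171.5 = 217.5.

Shortage = 217.5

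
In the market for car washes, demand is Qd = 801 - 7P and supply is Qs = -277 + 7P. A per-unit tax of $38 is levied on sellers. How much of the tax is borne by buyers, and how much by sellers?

Buyers bear $19, sellers bear $19

Pre-tax equilibrium: P* = 77, Q* = 262.
Tax on sellers shifts supply to Qs = -277 + 7(P − 38) = -543 + 7P.
801 - 7P = -543 + 7P gives buyer price Pb = 96; sellers receive Ps = 96 − 38 = 58.
New quantity: Q = 801 − 7(96) = 129.
Buyer burden = 96 − 77 = 19; seller burden = 77 − 58 = 19.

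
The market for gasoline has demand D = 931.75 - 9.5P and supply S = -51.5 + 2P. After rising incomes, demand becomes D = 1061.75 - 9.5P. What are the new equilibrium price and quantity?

P' = 4453/46, Q' = 6537/46

Original equilibrium: P* = 85.5, Q* = 119.5.
New equilibrium: 1061.75 - 9.5P = -51.5 + 2P, so 1113.25 = 11.5P and P' = 4453/46; Q' = 1061.75 − 9.5(4453/46) = 6537/46.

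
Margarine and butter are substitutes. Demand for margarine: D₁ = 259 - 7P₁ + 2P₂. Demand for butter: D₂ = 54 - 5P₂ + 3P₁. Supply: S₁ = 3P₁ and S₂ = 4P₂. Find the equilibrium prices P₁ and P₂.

P₁ = 813/28, P₂ = 439/28

Market 1: 259 - 7P₁ + 2P₂ = 3P₁ → 10P₁ - 2P₂ = 259.
Market 2: 9P₂ - 3P₁ = 54.
Eliminating P₂: 9×(1) + 2×(2) gives 84P₁ = 2439, so P₁ = 813/28.
Back-substitute into (2): P₂ = (54 + 3×813/28) / 9 = 439/28.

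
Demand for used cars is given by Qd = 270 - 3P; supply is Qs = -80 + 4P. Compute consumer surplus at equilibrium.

Equilibrium: 270 - 3P = -80 + 4P gives P* = 50, Q* = 120.
Demand choke price (Qd = 0): P = 90.
CS = ½(90 − 50)(120) = 2400.

Consumer surplus = 2400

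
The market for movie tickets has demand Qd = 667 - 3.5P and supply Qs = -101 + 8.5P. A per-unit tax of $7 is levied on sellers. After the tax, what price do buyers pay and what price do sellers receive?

Pre-tax equilibrium: P* = 64, Q* = 443.
Tax on sellers shifts supply to Qs = -101 + 8.5(P − 7) = -160.5 + 8.5P.
667 - 3.5P = -160.5 + 8.5P gives buyer price Pb = 1655/24; sellers receive Ps = 1655/24 − 7 = 1487/24.
New quantity: Q = 667 − 3.5(1655/24) = 20431/48.

Buyers pay 1655/24, sellers receive 1487/24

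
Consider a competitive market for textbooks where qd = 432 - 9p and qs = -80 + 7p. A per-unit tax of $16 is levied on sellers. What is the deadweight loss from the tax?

Deadweight loss = 504

Pre-tax equilibrium: p* = 32, q* = 144.
Tax on sellers shifts supply to qs = -80 + 7(p − 16) = -192 + 7p.
432 - 9p = -192 + 7p gives buyer price pb = 39; sellers receive ps = 39 − 16 = 23.
New quantity: q = 432 − 9(39) = 81.
DWL = ½ × 16 × (144 − 81) = 504.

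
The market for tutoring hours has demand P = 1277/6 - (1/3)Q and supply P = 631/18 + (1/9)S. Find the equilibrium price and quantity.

Set the two price expressions equal: 1277/6 - (1/3)Q = 631/18 + (1/9)Q.
1600/9 = (4/9)Q, so Q* = 400.
P* = 1277/6 − (1/3)(400) = 79.5.

P* = 79.5, Q* = 400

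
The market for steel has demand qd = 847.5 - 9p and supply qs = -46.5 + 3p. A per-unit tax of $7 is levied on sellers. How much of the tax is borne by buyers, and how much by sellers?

Pre-tax equilibrium: p* = 74.5, q* = 177.
Tax on sellers shifts supply to qs = -46.5 + 3(p − 7) = -67.5 + 3p.
847.5 - 9p = -67.5 + 3p gives buyer price pb = 76.25; sellers receive ps = 76.25 − 7 = 69.25.
New quantity: q = 847.5 − 9(76.25) = 161.25.
Buyer burden = 76.25 − 74.5 = 1.75; seller burden = 74.5 − 69.25 = 5.25.

Buyers bear $1.75, sellers bear $5.25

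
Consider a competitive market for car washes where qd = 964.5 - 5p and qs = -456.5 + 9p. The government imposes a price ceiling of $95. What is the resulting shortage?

Shortage = 91

Equilibrium price would be p* = 101.5, so the ceiling at 95 binds.
At p = 95: qd = 964.5 − 5(95) = 489.5, qs = -456.5 + 9(95) = 398.5.
Shortage = 489.5 − 398.5 = 91.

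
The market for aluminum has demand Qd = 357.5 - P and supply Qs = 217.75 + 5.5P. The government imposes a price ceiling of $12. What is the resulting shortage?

Shortage = 61.75

Equilibrium price would be P* = 21.5, so the ceiling at 12 binds.
At P = 12: Qd = 357.5 − 1(12) = 345.5, Qs = 217.75 + 5.5(12) = 283.75.
Shortage = 345.5 − 283.75 = 61.75.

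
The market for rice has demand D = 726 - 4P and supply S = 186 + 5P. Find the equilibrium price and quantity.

P* = 60, Q* = 486

Set D = S: 726 - 4P = 186 + 5P.
540 = 9P, so P* = 60.
Q* = 726 − 4(60) = 486.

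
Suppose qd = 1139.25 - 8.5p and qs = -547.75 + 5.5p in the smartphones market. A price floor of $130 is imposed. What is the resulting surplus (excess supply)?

Surplus = 133

Equilibrium price would be p* = 120.5, so the floor at 130 binds.
At p = 130: qd = 34.25, qs = 167.25.
Surplus = 167.25 − 34.25 = 133.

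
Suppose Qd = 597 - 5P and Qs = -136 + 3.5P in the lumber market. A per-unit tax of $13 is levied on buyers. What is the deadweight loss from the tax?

Pre-tax equilibrium: P* = 1466/17, Q* = 2819/17.
Tax on buyers shifts demand to Qd = 597 − 5(P + 13) = 532 - 5P.
532 - 5P = -136 + 3.5P gives seller price Ps = 1336/17; buyers pay Pb = 1336/17 + 13 = 1557/17.
New quantity: Q = 597 − 5(1557/17) = 2364/17.
DWL = ½ × 13 × (2819/17 − 2364/17) = 5915/34.

Deadweight loss = 5915/34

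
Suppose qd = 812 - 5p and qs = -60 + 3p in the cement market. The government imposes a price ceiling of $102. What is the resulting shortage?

Equilibrium price would be p* = 109, so the ceiling at 102 binds.
At p = 102: qd = 812 − 5(102) = 302, qs = -60 + 3(102) = 246.
Shortage = 302 − 246 = 56.

Shortage = 56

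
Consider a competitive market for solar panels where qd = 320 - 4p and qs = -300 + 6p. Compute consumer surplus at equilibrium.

Equilibrium: 320 - 4p = -300 + 6p gives p* = 62, q* = 72.
Demand choke price (qd = 0): p = 80.
CS = ½(80 − 62)(72) = 648.

Consumer surplus = 648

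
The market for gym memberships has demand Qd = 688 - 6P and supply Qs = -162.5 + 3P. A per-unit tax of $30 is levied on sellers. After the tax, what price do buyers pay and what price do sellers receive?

Pre-tax equilibrium: P* = 94.5, Q* = 121.
Tax on sellers shifts supply to Qs = -162.5 + 3(P − 30) = -252.5 + 3P.
688 - 6P = -252.5 + 3P gives buyer price Pb = 104.5; sellers receive Ps = 104.5 − 30 = 74.5.
New quantity: Q = 688 − 6(104.5) = 61.

Buyers pay $104.5, sellers receive $74.5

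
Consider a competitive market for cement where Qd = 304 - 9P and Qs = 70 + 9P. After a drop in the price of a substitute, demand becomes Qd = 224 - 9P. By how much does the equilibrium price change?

Original equilibrium: P* = 13, Q* = 187.
New equilibrium: 224 - 9P = 70 + 9P, so 154 = 18P and P' = 77/9; Q' = 224 − 9(77/9) = 147.
Change in price: 77/9 − 13 = -40/9.

ΔP = -40/9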